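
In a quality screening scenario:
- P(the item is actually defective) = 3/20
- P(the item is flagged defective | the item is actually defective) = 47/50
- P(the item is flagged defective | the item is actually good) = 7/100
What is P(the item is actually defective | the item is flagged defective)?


Using Bayes' theorem:
P(A|B) = P(B|A)·P(A) / P(B)

P(the item is flagged defective) = 47/50 × 3/20 + 7/100 × 17/20
= 141/1000 + 119/2000 = 401/2000

P(the item is actually defective|the item is flagged defective) = (141/1000) / (401/2000) = 282/401

P(the item is actually defective|the item is flagged defective) = 282/401 ≈ 70.32%


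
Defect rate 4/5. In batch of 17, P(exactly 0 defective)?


Binomial: P(X=0) = C(17,0)×p^0×(1-p)^17
= 1 × 1 × 1/762939453125 = 1/762939453125

P(X=0) = 1/762939453125 ≈ 0.00%


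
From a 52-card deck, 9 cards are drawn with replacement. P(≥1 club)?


P(not a club) = 39/52 = 3/4
P(none in 9 draws) = (3/4)^9 = 19683/262144
P(≥1 club) = 1 - 19683/262144 = 242461/262144

P = 242461/262144 ≈ 92.49%


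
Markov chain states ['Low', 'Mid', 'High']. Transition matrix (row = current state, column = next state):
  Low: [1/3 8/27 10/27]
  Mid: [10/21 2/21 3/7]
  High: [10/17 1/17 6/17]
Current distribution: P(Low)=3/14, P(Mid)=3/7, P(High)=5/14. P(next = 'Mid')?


P(next=Mid) = Σᵢ P(now=i)×P(i→Mid)
= 3/14×8/27 + 3/7×2/21 + 5/14×1/17
= 4/63 + 2/49 + 5/238 = 1879/14994

P = 1879/14994 ≈ 0.1253


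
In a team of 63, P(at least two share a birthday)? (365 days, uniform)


P(all different) = Π(365-i)/365 for i=0..62
= 0.003396
P(match) = 1 - 0.003396 = 0.996604

P ≈ 0.9966 ≈ 99.66%


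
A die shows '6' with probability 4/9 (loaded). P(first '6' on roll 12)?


Geometric: P(X=12) = (1-p)^(k-1)×p = (5/9)^11×4/9 = 195312500/282429536481

P(X=12) = 195312500/282429536481 ≈ 0.07%


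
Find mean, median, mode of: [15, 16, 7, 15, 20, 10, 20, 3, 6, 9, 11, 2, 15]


Sorted: [2, 3, 6, 7, 9, 10, 11, 15, 15, 15, 16, 20, 20]
Mean = 149/13
Median = 11
Freq: {15: 3, 16: 1, 7: 1, 20: 2, 10: 1, 3: 1, 6: 1, 9: 1, 11: 1, 2: 1}
Mode: [15]

Mean=149/13, Median=11, Mode=15


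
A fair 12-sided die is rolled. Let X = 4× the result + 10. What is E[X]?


E[die] = (1+12)/2 = 13/2
E[X] = 4×13/2 + 10 = 36

E[X] = 36


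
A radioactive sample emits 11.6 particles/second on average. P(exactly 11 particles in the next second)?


Poisson(λ=11.6): P(X=11) = e^(-λ)×λ^k/k!
= e^(-11.6) × 11.6^11 / 11!
≈ 9.166087736e-06 × 511726469123 / 39916800 ≈ 0.117508

P(X=11) ≈ 0.117508 ≈ 11.75%


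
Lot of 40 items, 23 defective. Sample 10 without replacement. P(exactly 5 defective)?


Hypergeometric: C(23,5)×C(17,5)/C(40,10)
= 33649×6188/847660528 = 1127/4588

P(X=5) = 1127/4588 ≈ 24.56%


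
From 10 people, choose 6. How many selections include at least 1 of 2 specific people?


Complement: C(10,6) - C(8,6) = 210 - 28 = 182

182


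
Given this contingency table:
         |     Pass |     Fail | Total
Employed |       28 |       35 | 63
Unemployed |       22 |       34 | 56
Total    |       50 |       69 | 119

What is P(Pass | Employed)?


P(Pass | Employed) = 28/(28+35) = 28/63 = 4/9

P(Pass|Employed) = 4/9 ≈ 44.44%


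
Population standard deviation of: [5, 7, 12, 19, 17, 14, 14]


Mean = 88/7
  (5-88/7)²=2809/49
  (7-88/7)²=1521/49
  (12-88/7)²=16/49
  (19-88/7)²=2025/49
  (17-88/7)²=961/49
  (14-88/7)²=100/49
  (14-88/7)²=100/49
Σ(x-μ)² = 1076/7
σ² = (1076/7)/7 = 1076/49

σ = √(1076/49) ≈ 4.6861


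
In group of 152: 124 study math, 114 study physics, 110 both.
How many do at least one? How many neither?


|A∪B| = 124+114-110 = 128
Neither = 152-128 = 24

At least one: 128; Neither: 24


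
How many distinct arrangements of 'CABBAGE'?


Letters: 7, freq: {'C': 1, 'A': 2, 'B': 2, 'G': 1, 'E': 1}
7!/(1!×2!×2!×1!×1!) = 5040/4 = 1260

1260


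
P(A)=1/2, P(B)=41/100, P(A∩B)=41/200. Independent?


P(A)×P(B) = 41/200
P(A∩B) = 41/200
Equal ✓ → Independent

Yes, independent


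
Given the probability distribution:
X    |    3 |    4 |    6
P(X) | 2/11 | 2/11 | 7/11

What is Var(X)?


E[X] = 56/11
E[X²] = 302/11
Var(X) = E[X²] - (E[X])² = 302/11 - 3136/121 = 186/121

Var(X) = 186/121 ≈ 1.5372


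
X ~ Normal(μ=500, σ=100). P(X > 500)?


z = (500-500)/100 = 0.0
P(X > 500) = 1 - P(Z ≤ 0.0) = 1 - 0.5000 = 0.5000

P(X > 500) ≈ 0.5000


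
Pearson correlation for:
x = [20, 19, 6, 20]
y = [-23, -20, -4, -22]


n=4, Σx=65, Σy=-69, Σxy=-1304, Σx²=1197, Σy²=1429
r = (4×(-1304) - 65×(-69))/√((4×1197 - 65²)(4×1429 - (-69)²))
= -731/√(563×955) = -731/√537665 ≈ -731/733.2564 ≈ -0.9969

r ≈ -0.9969


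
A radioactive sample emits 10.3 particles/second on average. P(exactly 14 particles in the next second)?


Poisson(λ=10.3): P(X=14) = e^(-λ)×λ^k/k!
= e^(-10.3) × 10.3^14 / 14!
≈ 3.363309519e-05 × 1.51258972486e+14 / 87178291200 ≈ 0.058355

P(X=14) ≈ 0.058355 ≈ 5.84%


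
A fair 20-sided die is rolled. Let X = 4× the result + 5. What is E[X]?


E[die] = (1+20)/2 = 21/2
E[X] = 4×21/2 + 5 = 47

E[X] = 47


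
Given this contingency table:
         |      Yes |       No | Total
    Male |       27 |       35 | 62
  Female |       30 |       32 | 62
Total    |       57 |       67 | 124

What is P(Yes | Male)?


P(Yes | Male) = 27/(27+35) = 27/62

P(Yes|Male) = 27/62 ≈ 43.55%


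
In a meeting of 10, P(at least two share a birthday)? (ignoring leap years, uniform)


P(all different) = Π(365-i)/365 for i=0..9
= 0.883052
P(match) = 1 - 0.883052 = 0.116948

P ≈ 0.1169 ≈ 11.69%


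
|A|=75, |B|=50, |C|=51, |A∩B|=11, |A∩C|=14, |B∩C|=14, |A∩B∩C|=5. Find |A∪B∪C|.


|A∪B∪C| = 75+50+51-11-14-14+5 = 142

|A∪B∪C| = 142


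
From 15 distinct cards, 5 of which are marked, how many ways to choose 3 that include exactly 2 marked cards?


Choose 2 of the 5 marked cards and 1 of the other 10 cards:
C(5,2)×C(10,1) = 10×10 = 100

100


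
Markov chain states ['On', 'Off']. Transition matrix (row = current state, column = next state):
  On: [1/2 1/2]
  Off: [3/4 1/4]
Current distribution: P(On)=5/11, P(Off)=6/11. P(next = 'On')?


P(next=On) = Σᵢ P(now=i)×P(i→On)
= 5/11×1/2 + 6/11×3/4
= 5/22 + 9/22 = 7/11

P = 7/11 ≈ 0.6364


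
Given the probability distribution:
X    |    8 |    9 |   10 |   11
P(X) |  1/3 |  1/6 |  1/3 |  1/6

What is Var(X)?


E[X] = 28/3
E[X²] = 265/3
Var(X) = E[X²] - (E[X])² = 265/3 - 784/9 = 11/9

Var(X) = 11/9 ≈ 1.2222


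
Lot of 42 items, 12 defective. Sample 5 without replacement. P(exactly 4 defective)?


Hypergeometric: C(12,4)×C(30,1)/C(42,5)
= 495×30/850668 = 2475/141778

P(X=4) = 2475/141778 ≈ 1.75%


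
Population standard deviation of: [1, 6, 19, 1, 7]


Mean = 34/5
  (1-34/5)²=841/25
  (6-34/5)²=16/25
  (19-34/5)²=3721/25
  (1-34/5)²=841/25
  (7-34/5)²=1/25
Σ(x-μ)² = 1084/5
σ² = (1084/5)/5 = 1084/25

σ = √(1084/25) ≈ 6.5848


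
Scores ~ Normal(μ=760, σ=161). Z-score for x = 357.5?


z = (x - μ)/σ = (357.5 - 760)/161 = -2.5

z = -2.5


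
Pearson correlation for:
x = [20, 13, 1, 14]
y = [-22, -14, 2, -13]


n=4, Σx=48, Σy=-47, Σxy=-802, Σx²=766, Σy²=853
r = (4×(-802) - 48×(-47))/√((4×766 - 48²)(4×853 - (-47)²))
= -952/√(760×1203) = -952/√914280 ≈ -952/956.1799 ≈ -0.9956

r ≈ -0.9956


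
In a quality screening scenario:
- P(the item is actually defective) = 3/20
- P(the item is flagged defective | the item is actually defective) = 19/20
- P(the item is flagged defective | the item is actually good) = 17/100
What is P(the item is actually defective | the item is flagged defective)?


Using Bayes' theorem:
P(A|B) = P(B|A)·P(A) / P(B)

P(the item is flagged defective) = 19/20 × 3/20 + 17/100 × 17/20
= 57/400 + 289/2000 = 287/1000

P(the item is actually defective|the item is flagged defective) = (57/400) / (287/1000) = 285/574

P(the item is actually defective|the item is flagged defective) = 285/574 ≈ 49.65%


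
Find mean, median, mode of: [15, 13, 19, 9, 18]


Sorted: [9, 13, 15, 18, 19]
Mean = 74/5
Median = 15
Freq: {15: 1, 13: 1, 19: 1, 9: 1, 18: 1}
Mode: No mode

Mean=74/5, Median=15, Mode=No mode


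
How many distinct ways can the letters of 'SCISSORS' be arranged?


Letters: 8, freq: {'S': 4, 'C': 1, 'I': 1, 'O': 1, 'R': 1}
8!/(4!×1!×1!×1!×1!) = 40320/24 = 1680

1680


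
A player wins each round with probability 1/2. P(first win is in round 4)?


Geometric: P(X=4) = (1-p)^(k-1)×p = (1/2)^3×1/2 = 1/16

P(X=4) = 1/16 ≈ 6.25%


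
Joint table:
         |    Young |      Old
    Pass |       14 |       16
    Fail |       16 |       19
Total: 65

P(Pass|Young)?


P(Pass|Young) = 14/(14+16) = 14/30 = 7/15

P = 7/15 ≈ 46.67%


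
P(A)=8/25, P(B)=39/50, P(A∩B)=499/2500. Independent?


P(A)×P(B) = 156/625
P(A∩B) = 499/2500
Not equal → NOT independent

No, not independent


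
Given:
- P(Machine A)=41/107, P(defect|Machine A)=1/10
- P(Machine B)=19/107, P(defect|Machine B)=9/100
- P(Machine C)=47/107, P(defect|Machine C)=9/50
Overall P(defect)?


P(B) = Σ P(B|Aᵢ)×P(Aᵢ)
  1/10×41/107 = 41/1070
  9/100×19/107 = 171/10700
  9/50×47/107 = 423/5350
Sum = 1427/10700

P(defect) = 1427/10700 ≈ 13.34%


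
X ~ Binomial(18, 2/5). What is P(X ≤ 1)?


P(X ≤ 1) = Σ P(X=i) for i=0..1
P(X=0) = 387420489/3814697265625
P(X=1) = 4649045868/3814697265625
Sum = 5036466357/3814697265625

P(X ≤ 1) = 5036466357/3814697265625 ≈ 0.13%


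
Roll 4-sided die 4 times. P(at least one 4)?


P(no 4)^4 = (3/4)^4 = 81/256
P(≥1) = 1 - 81/256 = 175/256

P = 175/256 ≈ 68.36%


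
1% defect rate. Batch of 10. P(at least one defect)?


P(all good) = (99/100)^10 = 90438207500880449001/100000000000000000000
P(≥1 defect) = 9561792499119550999/100000000000000000000

P = 9561792499119550999/100000000000000000000 ≈ 9.56%


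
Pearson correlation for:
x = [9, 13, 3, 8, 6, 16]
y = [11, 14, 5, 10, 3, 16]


n=6, Σx=55, Σy=59, Σxy=650, Σx²=615, Σy²=707
r = (6×650 - 55×59)/√((6×615 - 55²)(6×707 - 59²))
= 655/√(665×761) = 655/√506065 ≈ 655/711.3825 ≈ 0.9207

r ≈ 0.9207


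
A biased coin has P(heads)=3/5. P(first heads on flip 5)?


Geometric: P(X=5) = (1-p)^(k-1)×p = (2/5)^4×3/5 = 48/3125

P(X=5) = 48/3125 ≈ 1.54%


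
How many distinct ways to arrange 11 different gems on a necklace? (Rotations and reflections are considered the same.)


Free circular arrangements: rotations and reflections both identified.
(n-1)!/2 = 10!/2 = 3628800/2 = 1814400

1814400


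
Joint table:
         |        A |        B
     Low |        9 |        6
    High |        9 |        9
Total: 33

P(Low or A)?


P(Low∨A) = P(Low) + P(A) - P(Low∧A)
= (15 + 18 - 9)/33 = 24/33 = 8/11

P = 8/11 ≈ 72.73%


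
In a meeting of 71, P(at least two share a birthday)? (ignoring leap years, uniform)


P(all different) = Π(365-i)/365 for i=0..70
= 0.000679
P(match) = 1 - 0.000679 = 0.999321

P ≈ 0.9993 ≈ 99.93%


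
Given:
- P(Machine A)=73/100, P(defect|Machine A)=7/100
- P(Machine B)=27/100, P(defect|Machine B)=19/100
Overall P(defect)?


P(B) = Σ P(B|Aᵢ)×P(Aᵢ)
  7/100×73/100 = 511/10000
  19/100×27/100 = 513/10000
Sum = 64/625

P(defect) = 64/625 ≈ 10.24%


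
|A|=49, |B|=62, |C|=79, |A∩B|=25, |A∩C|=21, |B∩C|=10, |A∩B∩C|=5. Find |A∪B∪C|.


|A∪B∪C| = 49+62+79-25-21-10+5 = 139

|A∪B∪C| = 139


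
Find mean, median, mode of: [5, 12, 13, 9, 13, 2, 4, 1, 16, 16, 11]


Sorted: [1, 2, 4, 5, 9, 11, 12, 13, 13, 16, 16]
Mean = 102/11
Median = 11
Freq: {5: 1, 12: 1, 13: 2, 9: 1, 2: 1, 4: 1, 1: 1, 16: 2, 11: 1}
Mode: [13, 16]

Mean=102/11, Median=11, Mode=[13, 16]


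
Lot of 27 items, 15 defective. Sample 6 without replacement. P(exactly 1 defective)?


Hypergeometric: C(15,1)×C(12,5)/C(27,6)
= 15×792/296010 = 12/299

P(X=1) = 12/299 ≈ 4.01%


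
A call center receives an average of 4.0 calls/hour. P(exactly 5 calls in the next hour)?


Poisson(λ=4.0): P(X=5) = e^(-λ)×λ^k/k!
= e^(-4.0) × 4.0^5 / 5!
≈ 0.01831563889 × 1024 / 120 ≈ 0.156293

P(X=5) ≈ 0.156293 ≈ 15.63%


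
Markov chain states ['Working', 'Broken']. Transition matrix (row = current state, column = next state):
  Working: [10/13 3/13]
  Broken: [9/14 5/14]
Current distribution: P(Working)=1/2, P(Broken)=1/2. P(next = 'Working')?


P(next=Working) = Σᵢ P(now=i)×P(i→Working)
= 1/2×10/13 + 1/2×9/14
= 5/13 + 9/28 = 257/364

P = 257/364 ≈ 0.7060


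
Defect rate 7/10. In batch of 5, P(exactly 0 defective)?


Binomial: P(X=0) = C(5,0)×p^0×(1-p)^5
= 1 × 1 × 243/100000 = 243/100000

P(X=0) = 243/100000 ≈ 0.24%


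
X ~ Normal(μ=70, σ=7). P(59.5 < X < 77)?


z₁=(59.5-70)/7=-1.5, z₂=(77-70)/7=1.0
P = Φ(1.0) - Φ(-1.5) = 0.841345 - 0.066807 = 0.774538 ≈ 0.7745

P(59.5 < X < 77) ≈ 0.7745


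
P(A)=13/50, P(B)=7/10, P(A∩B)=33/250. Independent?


P(A)×P(B) = 91/500
P(A∩B) = 33/250
Not equal → NOT independent

No, not independent


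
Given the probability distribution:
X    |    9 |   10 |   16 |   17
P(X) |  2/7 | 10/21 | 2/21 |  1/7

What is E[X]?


E[X] = Σ x·P(X=x)
= (9)×(2/7) + (10)×(10/21) + (16)×(2/21) + (17)×(1/7)
= 79/7

E[X] = 79/7


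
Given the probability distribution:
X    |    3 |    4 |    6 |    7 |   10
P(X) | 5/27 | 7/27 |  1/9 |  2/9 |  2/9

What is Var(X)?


E[X] = 163/27
E[X²] = 1159/27
Var(X) = E[X²] - (E[X])² = 1159/27 - 26569/729 = 4724/729

Var(X) = 4724/729 ≈ 6.4801


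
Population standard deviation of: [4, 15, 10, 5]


Mean = 34/4 = 17/2
  (4-17/2)²=81/4
  (15-17/2)²=169/4
  (10-17/2)²=9/4
  (5-17/2)²=49/4
Σ(x-μ)² = 77
σ² = 77/4

σ = √(77/4) ≈ 4.3875


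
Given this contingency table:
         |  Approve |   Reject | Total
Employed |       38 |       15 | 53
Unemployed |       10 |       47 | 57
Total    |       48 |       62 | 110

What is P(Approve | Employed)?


P(Approve | Employed) = 38/(38+15) = 38/53

P(Approve|Employed) = 38/53 ≈ 71.70%


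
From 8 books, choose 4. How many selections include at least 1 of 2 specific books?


Complement: C(8,4) - C(6,4) = 70 - 15 = 55

55


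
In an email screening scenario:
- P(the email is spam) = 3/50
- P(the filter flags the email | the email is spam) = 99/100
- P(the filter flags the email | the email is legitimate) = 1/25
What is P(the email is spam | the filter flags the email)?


Using Bayes' theorem:
P(A|B) = P(B|A)·P(A) / P(B)

P(the filter flags the email) = 99/100 × 3/50 + 1/25 × 47/50
= 297/5000 + 47/1250 = 97/1000

P(the email is spam|the filter flags the email) = (297/5000) / (97/1000) = 297/485

P(the email is spam|the filter flags the email) = 297/485 ≈ 61.24%


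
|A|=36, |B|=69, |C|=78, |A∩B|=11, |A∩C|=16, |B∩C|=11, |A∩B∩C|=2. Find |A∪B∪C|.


|A∪B∪C| = 36+69+78-11-16-11+2 = 147

|A∪B∪C| = 147


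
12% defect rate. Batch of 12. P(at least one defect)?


P(all good) = (22/25)^12 = 12855002631049216/59604644775390625
P(≥1 defect) = 46749642144341409/59604644775390625

P = 46749642144341409/59604644775390625 ≈ 78.43%


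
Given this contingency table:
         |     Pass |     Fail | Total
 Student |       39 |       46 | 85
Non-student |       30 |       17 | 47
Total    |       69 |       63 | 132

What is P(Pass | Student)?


P(Pass | Student) = 39/(39+46) = 39/85

P(Pass|Student) = 39/85 ≈ 45.88%


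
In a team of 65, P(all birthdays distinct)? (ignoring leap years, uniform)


P(all different) = Π(365-i)/365 for i=0..64
= (365/365)×(364/365)×...×(301/365)
= 0.002317

P ≈ 0.0023 ≈ 0.23%


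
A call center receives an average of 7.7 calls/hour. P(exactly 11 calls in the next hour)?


Poisson(λ=7.7): P(X=11) = e^(-λ)×λ^k/k!
= e^(-7.7) × 7.7^11 / 11!
≈ 0.0004528271829 × 5641543963.89 / 39916800 ≈ 0.063999

P(X=11) ≈ 0.063999 ≈ 6.40%


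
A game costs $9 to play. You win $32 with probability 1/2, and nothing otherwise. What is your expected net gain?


E[gain] = (32-9)×1/2 + (-9)×1/2
= 23/2 - 9/2 = 7

Expected net gain = $7 ≈ $7.00


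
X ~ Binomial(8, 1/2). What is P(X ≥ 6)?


P(X ≥ 6) = Σ P(X=i) for i=6..8
P(X=6) = 7/64
P(X=7) = 1/32
P(X=8) = 1/256
Sum = 37/256

P(X ≥ 6) = 37/256 ≈ 14.45%


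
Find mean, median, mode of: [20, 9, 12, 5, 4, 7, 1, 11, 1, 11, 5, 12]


Sorted: [1, 1, 4, 5, 5, 7, 9, 11, 11, 12, 12, 20]
Mean = 98/12 = 49/6
Median = 8
Freq: {20: 1, 9: 1, 12: 2, 5: 2, 4: 1, 7: 1, 1: 2, 11: 2}
Mode: [1, 5, 11, 12]

Mean=49/6, Median=8, Mode=[1, 5, 11, 12]


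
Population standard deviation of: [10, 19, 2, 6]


Mean = 37/4
  (10-37/4)²=9/16
  (19-37/4)²=1521/16
  (2-37/4)²=841/16
  (6-37/4)²=169/16
Σ(x-μ)² = 635/4
σ² = (635/4)/4 = 635/16

σ = √(635/16) ≈ 6.2998


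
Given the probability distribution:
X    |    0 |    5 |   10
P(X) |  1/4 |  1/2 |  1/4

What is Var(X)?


E[X] = 5
E[X²] = 75/2
Var(X) = E[X²] - (E[X])² = 75/2 - 25 = 25/2

Var(X) = 25/2 ≈ 12.5000


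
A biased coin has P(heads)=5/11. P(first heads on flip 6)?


Geometric: P(X=6) = (1-p)^(k-1)×p = (6/11)^5×5/11 = 38880/1771561

P(X=6) = 38880/1771561 ≈ 2.19%


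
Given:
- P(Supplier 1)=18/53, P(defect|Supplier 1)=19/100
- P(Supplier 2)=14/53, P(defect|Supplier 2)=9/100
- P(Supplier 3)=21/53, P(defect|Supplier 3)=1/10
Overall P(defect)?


P(B) = Σ P(B|Aᵢ)×P(Aᵢ)
  19/100×18/53 = 171/2650
  9/100×14/53 = 63/2650
  1/10×21/53 = 21/530
Sum = 339/2650

P(defect) = 339/2650 ≈ 12.79%


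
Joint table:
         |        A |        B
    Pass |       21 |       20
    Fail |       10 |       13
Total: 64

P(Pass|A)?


P(Pass|A) = 21/(21+10) = 21/31

P = 21/31 ≈ 67.74%


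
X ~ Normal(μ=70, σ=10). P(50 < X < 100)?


z₁=(50-70)/10=-2.0, z₂=(100-70)/10=3.0
P = Φ(3.0) - Φ(-2.0) = 0.998650 - 0.022750 = 0.975900 ≈ 0.9759

P(50 < X < 100) ≈ 0.9759


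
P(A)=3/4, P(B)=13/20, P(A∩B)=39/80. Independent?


P(A)×P(B) = 39/80
P(A∩B) = 39/80
Equal ✓ → Independent

Yes, independent


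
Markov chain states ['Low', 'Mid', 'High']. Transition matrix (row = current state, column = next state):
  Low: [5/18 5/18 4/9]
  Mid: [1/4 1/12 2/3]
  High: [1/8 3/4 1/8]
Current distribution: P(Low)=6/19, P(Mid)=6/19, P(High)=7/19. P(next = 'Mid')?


P(next=Mid) = Σᵢ P(now=i)×P(i→Mid)
= 6/19×5/18 + 6/19×1/12 + 7/19×3/4
= 5/57 + 1/38 + 21/76 = 89/228

P = 89/228 ≈ 0.3904


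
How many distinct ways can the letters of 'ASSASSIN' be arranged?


Letters: 8, freq: {'A': 2, 'S': 4, 'I': 1, 'N': 1}
8!/(2!×4!×1!×1!) = 40320/48 = 840

840


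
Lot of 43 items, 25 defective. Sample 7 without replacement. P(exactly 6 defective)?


Hypergeometric: C(25,6)×C(18,1)/C(43,7)
= 177100×18/32224114 = 1593900/16112057

P(X=6) = 1593900/16112057 ≈ 9.89%


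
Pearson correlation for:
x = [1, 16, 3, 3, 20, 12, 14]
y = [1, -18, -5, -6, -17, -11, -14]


n=7, Σx=69, Σy=-70, Σxy=-988, Σx²=1015, Σy²=992
r = (7×(-988) - 69×(-70))/√((7×1015 - 69²)(7×992 - (-70)²))
= -2086/√(2344×2044) = -2086/√4791136 ≈ -2086/2188.8664 ≈ -0.9530

r ≈ -0.9530


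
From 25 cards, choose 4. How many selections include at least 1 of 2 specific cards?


Complement: C(25,4) - C(23,4) = 12650 - 8855 = 3795

3795


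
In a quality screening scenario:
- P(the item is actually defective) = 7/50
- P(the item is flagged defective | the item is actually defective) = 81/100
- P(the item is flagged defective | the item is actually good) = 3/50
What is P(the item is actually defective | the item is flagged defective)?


Using Bayes' theorem:
P(A|B) = P(B|A)·P(A) / P(B)

P(the item is flagged defective) = 81/100 × 7/50 + 3/50 × 43/50
= 567/5000 + 129/2500 = 33/200

P(the item is actually defective|the item is flagged defective) = (567/5000) / (33/200) = 189/275

P(the item is actually defective|the item is flagged defective) = 189/275 ≈ 68.73%


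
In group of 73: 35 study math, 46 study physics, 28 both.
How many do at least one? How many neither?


|A∪B| = 35+46-28 = 53
Neither = 73-53 = 20

At least one: 53; Neither: 20


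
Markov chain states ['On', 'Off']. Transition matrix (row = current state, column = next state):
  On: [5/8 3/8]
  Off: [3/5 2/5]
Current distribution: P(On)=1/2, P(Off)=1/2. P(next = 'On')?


P(next=On) = Σᵢ P(now=i)×P(i→On)
= 1/2×5/8 + 1/2×3/5
= 5/16 + 3/10 = 49/80

P = 49/80 ≈ 0.6125


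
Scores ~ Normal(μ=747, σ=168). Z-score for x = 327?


z = (x - μ)/σ = (327 - 747)/168 = -2.5

z = -2.5


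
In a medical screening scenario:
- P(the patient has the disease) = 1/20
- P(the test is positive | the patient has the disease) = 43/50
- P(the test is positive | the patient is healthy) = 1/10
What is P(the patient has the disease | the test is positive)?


Using Bayes' theorem:
P(A|B) = P(B|A)·P(A) / P(B)

P(the test is positive) = 43/50 × 1/20 + 1/10 × 19/20
= 43/1000 + 19/200 = 69/500

P(the patient has the disease|the test is positive) = (43/1000) / (69/500) = 43/138

P(the patient has the disease|the test is positive) = 43/138 ≈ 31.16%


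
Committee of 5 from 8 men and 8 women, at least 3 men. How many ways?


Count by #men:
  3M,2W: C(8,3)×C(8,2)=1568
  4M,1W: C(8,4)×C(8,1)=560
  5M,0W: C(8,5)×C(8,0)=56
Total = 2184

2184


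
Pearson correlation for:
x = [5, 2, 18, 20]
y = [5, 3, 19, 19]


n=4, Σx=45, Σy=46, Σxy=753, Σx²=753, Σy²=756
r = (4×753 - 45×46)/√((4×753 - 45²)(4×756 - 46²))
= 942/√(987×908) = 942/√896196 ≈ 942/946.6763 ≈ 0.9951

r ≈ 0.9951


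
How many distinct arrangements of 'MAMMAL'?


Letters: 6, freq: {'M': 3, 'A': 2, 'L': 1}
6!/(3!×2!×1!) = 720/12 = 60

60


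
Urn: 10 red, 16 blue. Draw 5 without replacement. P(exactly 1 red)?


Hypergeometric: C(10,1)×C(16,4)/C(26,5)
= 10×1820/65780 = 70/253

P(X=1) = 70/253 ≈ 27.67%


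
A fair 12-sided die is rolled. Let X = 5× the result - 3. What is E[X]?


E[die] = (1+12)/2 = 13/2
E[X] = 5×13/2 - 3 = 59/2

E[X] = 59/2


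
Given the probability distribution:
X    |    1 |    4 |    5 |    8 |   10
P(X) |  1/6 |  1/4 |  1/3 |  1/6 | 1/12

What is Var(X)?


E[X] = 5
E[X²] = 63/2
Var(X) = E[X²] - (E[X])² = 63/2 - 25 = 13/2

Var(X) = 13/2 ≈ 6.5000


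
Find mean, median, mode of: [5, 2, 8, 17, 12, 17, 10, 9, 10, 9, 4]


Sorted: [2, 4, 5, 8, 9, 9, 10, 10, 12, 17, 17]
Mean = 103/11
Median = 9
Freq: {5: 1, 2: 1, 8: 1, 17: 2, 12: 1, 10: 2, 9: 2, 4: 1}
Mode: [9, 10, 17]

Mean=103/11, Median=9, Mode=[9, 10, 17]


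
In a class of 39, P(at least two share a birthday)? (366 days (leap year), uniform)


P(all different) = Π(366-i)/366 for i=0..38
= 0.122510
P(match) = 1 - 0.122510 = 0.877490

P ≈ 0.8775 ≈ 87.75%


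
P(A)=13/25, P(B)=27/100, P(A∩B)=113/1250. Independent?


P(A)×P(B) = 351/2500
P(A∩B) = 113/1250
Not equal → NOT independent

No, not independent


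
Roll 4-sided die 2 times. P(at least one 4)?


P(no 4)^2 = (3/4)^2 = 9/16
P(≥1) = 1 - 9/16 = 7/16

P = 7/16 ≈ 43.75%


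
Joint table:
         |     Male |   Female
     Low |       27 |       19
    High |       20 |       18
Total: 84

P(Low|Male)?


P(Low|Male) = 27/(27+20) = 27/47

P = 27/47 ≈ 57.45%


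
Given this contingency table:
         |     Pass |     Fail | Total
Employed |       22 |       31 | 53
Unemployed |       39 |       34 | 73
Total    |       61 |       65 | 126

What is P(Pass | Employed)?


P(Pass | Employed) = 22/(22+31) = 22/53

P(Pass|Employed) = 22/53 ≈ 41.51%


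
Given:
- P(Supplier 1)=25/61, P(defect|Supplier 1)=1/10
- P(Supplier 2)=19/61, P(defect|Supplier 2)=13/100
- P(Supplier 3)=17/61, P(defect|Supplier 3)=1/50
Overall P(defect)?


P(B) = Σ P(B|Aᵢ)×P(Aᵢ)
  1/10×25/61 = 5/122
  13/100×19/61 = 247/6100
  1/50×17/61 = 17/3050
Sum = 531/6100

P(defect) = 531/6100 ≈ 8.70%


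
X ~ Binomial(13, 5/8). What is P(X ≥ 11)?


P(X ≥ 11) = Σ P(X=i) for i=11..13
P(X=11) = 17138671875/274877906944
P(X=12) = 9521484375/549755813888
P(X=13) = 1220703125/549755813888
Sum = 22509765625/274877906944

P(X ≥ 11) = 22509765625/274877906944 ≈ 8.19%


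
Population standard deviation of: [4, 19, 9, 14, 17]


Mean = 63/5
  (4-63/5)²=1849/25
  (19-63/5)²=1024/25
  (9-63/5)²=324/25
  (14-63/5)²=49/25
  (17-63/5)²=484/25
Σ(x-μ)² = 746/5
σ² = (746/5)/5 = 746/25

σ = √(746/25) ≈ 5.4626


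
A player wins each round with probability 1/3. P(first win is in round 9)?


Geometric: P(X=9) = (1-p)^(k-1)×p = (2/3)^8×1/3 = 256/19683

P(X=9) = 256/19683 ≈ 1.30%


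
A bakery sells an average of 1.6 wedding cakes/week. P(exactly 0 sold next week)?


Poisson(λ=1.6): P(X=0) = e^(-λ)×λ^k/k!
= e^(-1.6) × 1.6^0 / 0!
≈ 0.201896518 × 1 / 1 ≈ 0.201897

P(X=0) ≈ 0.201897 ≈ 20.19%


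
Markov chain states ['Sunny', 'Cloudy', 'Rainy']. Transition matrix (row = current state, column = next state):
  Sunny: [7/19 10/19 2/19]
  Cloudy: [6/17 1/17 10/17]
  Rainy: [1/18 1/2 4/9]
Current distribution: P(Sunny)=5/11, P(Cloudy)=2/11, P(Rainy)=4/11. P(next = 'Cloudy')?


P(next=Cloudy) = Σᵢ P(now=i)×P(i→Cloudy)
= 5/11×10/19 + 2/11×1/17 + 4/11×1/2
= 50/209 + 2/187 + 2/11 = 1534/3553

P = 1534/3553 ≈ 0.4317


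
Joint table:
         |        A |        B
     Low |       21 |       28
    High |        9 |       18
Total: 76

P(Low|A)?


P(Low|A) = 21/(21+9) = 21/30 = 7/10

P = 7/10 ≈ 70.00%


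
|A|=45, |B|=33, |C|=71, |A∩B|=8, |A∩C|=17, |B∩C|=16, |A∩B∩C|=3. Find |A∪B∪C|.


|A∪B∪C| = 45+33+71-8-17-16+3 = 111

|A∪B∪C| = 111


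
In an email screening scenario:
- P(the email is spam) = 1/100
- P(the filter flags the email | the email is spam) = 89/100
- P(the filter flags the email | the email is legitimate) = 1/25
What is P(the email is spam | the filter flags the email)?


Using Bayes' theorem:
P(A|B) = P(B|A)·P(A) / P(B)

P(the filter flags the email) = 89/100 × 1/100 + 1/25 × 99/100
= 89/10000 + 99/2500 = 97/2000

P(the email is spam|the filter flags the email) = (89/10000) / (97/2000) = 89/485

P(the email is spam|the filter flags the email) = 89/485 ≈ 18.35%


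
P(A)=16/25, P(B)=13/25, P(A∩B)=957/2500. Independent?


P(A)×P(B) = 208/625
P(A∩B) = 957/2500
Not equal → NOT independent

No, not independent


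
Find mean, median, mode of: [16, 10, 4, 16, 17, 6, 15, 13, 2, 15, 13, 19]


Sorted: [2, 4, 6, 10, 13, 13, 15, 15, 16, 16, 17, 19]
Mean = 146/12 = 73/6
Median = 14
Freq: {16: 2, 10: 1, 4: 1, 17: 1, 6: 1, 15: 2, 13: 2, 2: 1, 19: 1}
Mode: [13, 15, 16]

Mean=73/6, Median=14, Mode=[13, 15, 16]


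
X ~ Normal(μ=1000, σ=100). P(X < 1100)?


z = (1100-1000)/100 = 1.0
P(Z < 1.0) = 0.8413

P(X < 1100) ≈ 0.8413


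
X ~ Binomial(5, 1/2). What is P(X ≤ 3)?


P(X ≤ 3) = Σ P(X=i) for i=0..3
P(X=0) = 1/32
P(X=1) = 5/32
P(X=2) = 5/16
P(X=3) = 5/16
Sum = 13/16

P(X ≤ 3) = 13/16 ≈ 81.25%


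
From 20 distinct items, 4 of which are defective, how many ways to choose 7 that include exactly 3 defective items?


Choose 3 of the 4 defective items and 4 of the other 16 items:
C(4,3)×C(16,4) = 4×1820 = 7280

7280


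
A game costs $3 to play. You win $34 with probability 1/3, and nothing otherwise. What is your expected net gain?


E[gain] = (34-3)×1/3 + (-3)×2/3
= 31/3 - 2 = 25/3

Expected net gain = $25/3 ≈ $8.33


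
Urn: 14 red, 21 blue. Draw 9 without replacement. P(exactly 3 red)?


Hypergeometric: C(14,3)×C(21,6)/C(35,9)
= 364×54264/70607460 = 13832/49445

P(X=3) = 13832/49445 ≈ 27.97%


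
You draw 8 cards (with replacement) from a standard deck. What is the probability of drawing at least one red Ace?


P(not a red Ace) = 50/52 = 25/26
P(none in 8 draws) = (25/26)^8 = 152587890625/208827064576
P(≥1 red Ace) = 1 - 152587890625/208827064576 = 56239173951/208827064576

P = 56239173951/208827064576 ≈ 26.93%


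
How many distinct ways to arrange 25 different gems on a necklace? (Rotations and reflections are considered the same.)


Free circular arrangements: rotations and reflections both identified.
(n-1)!/2 = 24!/2 = 620448401733239439360000/2 = 310224200866619719680000

310224200866619719680000


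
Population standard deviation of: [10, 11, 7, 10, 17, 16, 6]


Mean = 77/7 = 11
  (10-11)²=1
  (11-11)²=0
  (7-11)²=16
  (10-11)²=1
  (17-11)²=36
  (16-11)²=25
  (6-11)²=25
Σ(x-μ)² = 104
σ² = 104/7

σ = √(104/7) ≈ 3.8545


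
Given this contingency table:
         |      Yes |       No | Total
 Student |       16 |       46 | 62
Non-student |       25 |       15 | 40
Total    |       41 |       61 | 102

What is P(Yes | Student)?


P(Yes | Student) = 16/(16+46) = 16/62 = 8/31

P(Yes|Student) = 8/31 ≈ 25.81%


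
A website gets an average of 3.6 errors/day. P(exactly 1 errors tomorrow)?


Poisson(λ=3.6): P(X=1) = e^(-λ)×λ^k/k!
= e^(-3.6) × 3.6^1 / 1!
≈ 0.02732372245 × 3.6 / 1 ≈ 0.098365

P(X=1) ≈ 0.098365 ≈ 9.84%


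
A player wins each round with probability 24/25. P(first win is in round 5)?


Geometric: P(X=5) = (1-p)^(k-1)×p = (1/25)^4×24/25 = 24/9765625

P(X=5) = 24/9765625 ≈ 0.00%


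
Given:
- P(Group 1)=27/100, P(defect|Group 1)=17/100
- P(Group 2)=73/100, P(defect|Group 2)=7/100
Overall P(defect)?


P(B) = Σ P(B|Aᵢ)×P(Aᵢ)
  17/100×27/100 = 459/10000
  7/100×73/100 = 511/10000
Sum = 97/1000

P(defect) = 97/1000 ≈ 9.70%


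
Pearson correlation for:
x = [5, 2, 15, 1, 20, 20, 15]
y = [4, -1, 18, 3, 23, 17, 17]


n=7, Σx=78, Σy=81, Σxy=1346, Σx²=1280, Σy²=1457
r = (7×1346 - 78×81)/√((7×1280 - 78²)(7×1457 - 81²))
= 3104/√(2876×3638) = 3104/√10462888 ≈ 3104/3234.6388 ≈ 0.9596

r ≈ 0.9596


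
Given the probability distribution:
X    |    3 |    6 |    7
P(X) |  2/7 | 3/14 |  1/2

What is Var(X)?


E[X] = 79/14
E[X²] = 487/14
Var(X) = E[X²] - (E[X])² = 487/14 - 6241/196 = 577/196

Var(X) = 577/196 ≈ 2.9439


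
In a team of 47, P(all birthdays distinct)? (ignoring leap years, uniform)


P(all different) = Π(365-i)/365 for i=0..46
= (365/365)×(364/365)×...×(319/365)
= 0.045226

P ≈ 0.0452 ≈ 4.52%


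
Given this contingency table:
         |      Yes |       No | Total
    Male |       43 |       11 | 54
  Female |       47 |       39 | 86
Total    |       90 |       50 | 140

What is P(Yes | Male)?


P(Yes | Male) = 43/(43+11) = 43/54

P(Yes|Male) = 43/54 ≈ 79.63%


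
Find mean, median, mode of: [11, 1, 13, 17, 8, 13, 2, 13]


Sorted: [1, 2, 8, 11, 13, 13, 13, 17]
Mean = 78/8 = 39/4
Median = 12
Freq: {11: 1, 1: 1, 13: 3, 17: 1, 8: 1, 2: 1}
Mode: [13]

Mean=39/4, Median=12, Mode=13


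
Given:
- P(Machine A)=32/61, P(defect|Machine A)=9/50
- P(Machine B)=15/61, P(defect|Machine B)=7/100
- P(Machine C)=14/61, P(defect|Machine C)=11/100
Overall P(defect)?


P(B) = Σ P(B|Aᵢ)×P(Aᵢ)
  9/50×32/61 = 144/1525
  7/100×15/61 = 21/1220
  11/100×14/61 = 77/3050
Sum = 167/1220

P(defect) = 167/1220 ≈ 13.69%


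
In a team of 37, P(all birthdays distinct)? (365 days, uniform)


P(all different) = Π(365-i)/365 for i=0..36
= (365/365)×(364/365)×...×(329/365)
= 0.151266

P ≈ 0.1513 ≈ 15.13%


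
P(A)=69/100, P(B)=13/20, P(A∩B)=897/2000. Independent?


P(A)×P(B) = 897/2000
P(A∩B) = 897/2000
Equal ✓ → Independent

Yes, independent


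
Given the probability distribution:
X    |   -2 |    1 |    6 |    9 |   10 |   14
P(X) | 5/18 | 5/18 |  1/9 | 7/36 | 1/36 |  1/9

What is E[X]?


E[X] = Σ x·P(X=x)
= (-2)×(5/18) + (1)×(5/18) + (6)×(1/9) + (9)×(7/36) + (10)×(1/36) + (14)×(1/9)
= 143/36

E[X] = 143/36


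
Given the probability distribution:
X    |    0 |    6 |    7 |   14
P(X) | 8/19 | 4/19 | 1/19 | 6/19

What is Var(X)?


E[X] = 115/19
E[X²] = 1369/19
Var(X) = E[X²] - (E[X])² = 1369/19 - 13225/361 = 12786/361

Var(X) = 12786/361 ≈ 35.4183


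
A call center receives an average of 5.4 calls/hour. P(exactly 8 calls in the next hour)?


Poisson(λ=5.4): P(X=8) = e^(-λ)×λ^k/k!
= e^(-5.4) × 5.4^8 / 8!
≈ 0.004516580943 × 723019.613391 / 40320 ≈ 0.080991

P(X=8) ≈ 0.080991 ≈ 8.10%


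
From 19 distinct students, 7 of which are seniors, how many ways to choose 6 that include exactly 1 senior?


Choose 1 of the 7 seniors and 5 of the other 12 students:
C(7,1)×C(12,5) = 7×792 = 5544

5544


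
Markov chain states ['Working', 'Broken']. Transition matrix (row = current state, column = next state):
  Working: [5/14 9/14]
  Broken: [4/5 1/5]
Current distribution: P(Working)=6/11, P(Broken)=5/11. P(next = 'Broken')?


P(next=Broken) = Σᵢ P(now=i)×P(i→Broken)
= 6/11×9/14 + 5/11×1/5
= 27/77 + 1/11 = 34/77

P = 34/77 ≈ 0.4416


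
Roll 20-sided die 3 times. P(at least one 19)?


P(no 19)^3 = (19/20)^3 = 6859/8000
P(≥1) = 1 - 6859/8000 = 1141/8000

P = 1141/8000 ≈ 14.26%


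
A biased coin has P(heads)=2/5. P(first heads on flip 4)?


Geometric: P(X=4) = (1-p)^(k-1)×p = (3/5)^3×2/5 = 54/625

P(X=4) = 54/625 ≈ 8.64%


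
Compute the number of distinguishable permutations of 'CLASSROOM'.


Letters: 9, freq: {'C': 1, 'L': 1, 'A': 1, 'S': 2, 'R': 1, 'O': 2, 'M': 1}
9!/(1!×1!×1!×2!×1!×2!×1!) = 362880/4 = 90720

90720


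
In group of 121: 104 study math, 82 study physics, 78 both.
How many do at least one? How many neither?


|A∪B| = 104+82-78 = 108
Neither = 121-108 = 13

At least one: 108; Neither: 13


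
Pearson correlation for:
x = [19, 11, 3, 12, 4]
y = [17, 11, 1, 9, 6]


n=5, Σx=49, Σy=44, Σxy=579, Σx²=651, Σy²=528
r = (5×579 - 49×44)/√((5×651 - 49²)(5×528 - 44²))
= 739/√(854×704) = 739/√601216 ≈ 739/775.3812 ≈ 0.9531

r ≈ 0.9531


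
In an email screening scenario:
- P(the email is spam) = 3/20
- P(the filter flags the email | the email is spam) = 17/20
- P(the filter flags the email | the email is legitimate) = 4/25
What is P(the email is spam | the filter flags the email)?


Using Bayes' theorem:
P(A|B) = P(B|A)·P(A) / P(B)

P(the filter flags the email) = 17/20 × 3/20 + 4/25 × 17/20
= 51/400 + 17/125 = 527/2000

P(the email is spam|the filter flags the email) = (51/400) / (527/2000) = 15/31

P(the email is spam|the filter flags the email) = 15/31 ≈ 48.39%


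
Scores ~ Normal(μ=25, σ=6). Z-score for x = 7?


z = (x - μ)/σ = (7 - 25)/6 = -3.0

z = -3.0


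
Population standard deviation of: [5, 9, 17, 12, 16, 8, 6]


Mean = 73/7
  (5-73/7)²=1444/49
  (9-73/7)²=100/49
  (17-73/7)²=2116/49
  (12-73/7)²=121/49
  (16-73/7)²=1521/49
  (8-73/7)²=289/49
  (6-73/7)²=961/49
Σ(x-μ)² = 936/7
σ² = (936/7)/7 = 936/49

σ = √(936/49) ≈ 4.3706


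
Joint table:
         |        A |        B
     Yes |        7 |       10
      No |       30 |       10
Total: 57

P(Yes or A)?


P(Yes∨A) = P(Yes) + P(A) - P(Yes∧A)
= (17 + 37 - 7)/57 = 47/57

P = 47/57 ≈ 82.46%


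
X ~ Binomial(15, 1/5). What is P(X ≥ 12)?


P(X ≥ 12) = Σ P(X=i) for i=12..15
P(X=12) = 5824/6103515625
P(X=13) = 336/6103515625
P(X=14) = 12/6103515625
P(X=15) = 1/30517578125
Sum = 30861/30517578125

P(X ≥ 12) = 30861/30517578125 ≈ 0.00%


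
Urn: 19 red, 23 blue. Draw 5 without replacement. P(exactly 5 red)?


Hypergeometric: C(19,5)×C(23,0)/C(42,5)
= 11628×1/850668 = 51/3731

P(X=5) = 51/3731 ≈ 1.37%


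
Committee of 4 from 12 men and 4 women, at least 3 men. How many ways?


Count by #men:
  3M,1W: C(12,3)×C(4,1)=880
  4M,0W: C(12,4)×C(4,0)=495
Total = 1375

1375


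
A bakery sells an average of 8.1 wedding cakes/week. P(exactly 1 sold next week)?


Poisson(λ=8.1): P(X=1) = e^(-λ)×λ^k/k!
= e^(-8.1) × 8.1^1 / 1!
≈ 0.0003035391381 × 8.1 / 1 ≈ 0.002459

P(X=1) ≈ 0.002459 ≈ 0.25%


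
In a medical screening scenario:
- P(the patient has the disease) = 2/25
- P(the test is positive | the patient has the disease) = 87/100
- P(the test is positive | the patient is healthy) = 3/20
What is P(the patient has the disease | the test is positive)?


Using Bayes' theorem:
P(A|B) = P(B|A)·P(A) / P(B)

P(the test is positive) = 87/100 × 2/25 + 3/20 × 23/25
= 87/1250 + 69/500 = 519/2500

P(the patient has the disease|the test is positive) = (87/1250) / (519/2500) = 58/173

P(the patient has the disease|the test is positive) = 58/173 ≈ 33.53%


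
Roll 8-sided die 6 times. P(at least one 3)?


P(no 3)^6 = (7/8)^6 = 117649/262144
P(≥1) = 1 - 117649/262144 = 144495/262144

P = 144495/262144 ≈ 55.12%


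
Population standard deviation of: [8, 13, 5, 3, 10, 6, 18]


Mean = 63/7 = 9
  (8-9)²=1
  (13-9)²=16
  (5-9)²=16
  (3-9)²=36
  (10-9)²=1
  (6-9)²=9
  (18-9)²=81
Σ(x-μ)² = 160
σ² = 160/7

σ = √(160/7) ≈ 4.7809


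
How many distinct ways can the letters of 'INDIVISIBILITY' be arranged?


Letters: 14, freq: {'I': 6, 'N': 1, 'D': 1, 'V': 1, 'S': 1, 'B': 1, 'L': 1, 'T': 1, 'Y': 1}
14!/(6!×1!×1!×1!×1!×1!×1!×1!×1!) = 87178291200/720 = 121080960

121080960


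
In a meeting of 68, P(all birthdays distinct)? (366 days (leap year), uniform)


P(all different) = Π(366-i)/366 for i=0..67
= (366/366)×(365/366)×...×(299/366)
= 0.001299

P ≈ 0.0013 ≈ 0.13%


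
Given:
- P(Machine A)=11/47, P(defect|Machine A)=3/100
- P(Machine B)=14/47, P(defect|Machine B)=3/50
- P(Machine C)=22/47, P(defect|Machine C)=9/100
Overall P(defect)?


P(B) = Σ P(B|Aᵢ)×P(Aᵢ)
  3/100×11/47 = 33/4700
  3/50×14/47 = 21/1175
  9/100×22/47 = 99/2350
Sum = 63/940

P(defect) = 63/940 ≈ 6.70%


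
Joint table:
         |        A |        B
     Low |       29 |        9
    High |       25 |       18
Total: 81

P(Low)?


P(Low) = (29+9)/81 = 38/81

P(Low) = 38/81 ≈ 46.91%


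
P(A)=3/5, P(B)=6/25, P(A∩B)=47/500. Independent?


P(A)×P(B) = 18/125
P(A∩B) = 47/500
Not equal → NOT independent

No, not independent


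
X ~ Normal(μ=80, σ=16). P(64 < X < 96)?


z₁=(64-80)/16=-1.0, z₂=(96-80)/16=1.0
P = Φ(1.0) - Φ(-1.0) = 0.841345 - 0.158655 = 0.682690 ≈ 0.6827

P(64 < X < 96) ≈ 0.6827


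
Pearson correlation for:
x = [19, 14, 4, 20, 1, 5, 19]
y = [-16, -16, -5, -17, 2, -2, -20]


n=7, Σx=82, Σy=-74, Σxy=-1276, Σx²=1360, Σy²=1234
r = (7×(-1276) - 82×(-74))/√((7×1360 - 82²)(7×1234 - (-74)²))
= -2864/√(2796×3162) = -2864/√8840952 ≈ -2864/2973.3738 ≈ -0.9632

r ≈ -0.9632


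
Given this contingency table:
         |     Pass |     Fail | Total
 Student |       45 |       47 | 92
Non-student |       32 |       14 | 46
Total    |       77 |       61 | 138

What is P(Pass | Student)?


P(Pass | Student) = 45/(45+47) = 45/92

P(Pass|Student) = 45/92 ≈ 48.91%


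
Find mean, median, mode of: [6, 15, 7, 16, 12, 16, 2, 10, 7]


Sorted: [2, 6, 7, 7, 10, 12, 15, 16, 16]
Mean = 91/9
Median = 10
Freq: {6: 1, 15: 1, 7: 2, 16: 2, 12: 1, 2: 1, 10: 1}
Mode: [7, 16]

Mean=91/9, Median=10, Mode=[7, 16]


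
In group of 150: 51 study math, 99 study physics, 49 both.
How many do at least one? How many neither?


|A∪B| = 51+99-49 = 101
Neither = 150-101 = 49

At least one: 101; Neither: 49


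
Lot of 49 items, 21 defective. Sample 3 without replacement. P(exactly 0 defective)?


Hypergeometric: C(21,0)×C(28,3)/C(49,3)
= 1×3276/18424 = 117/658

P(X=0) = 117/658 ≈ 17.78%


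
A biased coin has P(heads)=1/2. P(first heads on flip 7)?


Geometric: P(X=7) = (1-p)^(k-1)×p = (1/2)^6×1/2 = 1/128

P(X=7) = 1/128 ≈ 0.78%


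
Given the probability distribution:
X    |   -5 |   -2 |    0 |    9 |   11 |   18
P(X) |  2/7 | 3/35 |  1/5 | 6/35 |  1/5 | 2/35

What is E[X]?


E[X] = Σ x·P(X=x)
= (-5)×(2/7) + (-2)×(3/35) + (0)×(1/5) + (9)×(6/35) + (11)×(1/5) + (18)×(2/35)
= 111/35

E[X] = 111/35
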